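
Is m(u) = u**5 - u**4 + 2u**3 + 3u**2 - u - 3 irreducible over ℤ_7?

Yes

Check for roots in ℤ_7: m(0) = 4; m(1) = 1; m(2) = 4; m(3) = 6; m(4) = 6; m(5) = 3; m(6) = 4.
No roots, so no linear factors.
Degree-2 irreducible divisors: test the 21 monic irreducibles of degree 2 over GF(7).
None of them divide m (all give nonzero remainder).
No irreducible factor of degree ≤ 2 exists, so m is irreducible over GF(7).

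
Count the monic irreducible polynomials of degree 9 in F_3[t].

2184

By the necklace-counting formula, N_3(9) = (1/9) Σ_{d|9} μ(9/d)·3^d.
Divisors of 9: 1, 3, 9; μ(9/d) for each: 0, -1, 1.
Σ = − 3^3 + 3^9 = 19656.
N = 19656/9 = 2184.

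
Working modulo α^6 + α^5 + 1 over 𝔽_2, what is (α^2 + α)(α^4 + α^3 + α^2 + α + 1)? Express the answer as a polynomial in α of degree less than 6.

α^5 + α + 1

Multiply in 𝔽_2[α]: (α^2 + α)·(α^4 + α^3 + α^2 + α + 1) = α^6 + α.
Reduce using α^6 ≡ α^5 + 1 (mod α^6 + α^5 + 1).
Reduced: α^5 + α + 1.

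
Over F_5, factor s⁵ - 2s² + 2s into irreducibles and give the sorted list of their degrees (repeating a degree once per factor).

Write f(s) = s⁵ - 2s² + 2s.
Roots in F_5: f(0) = 0 → root; f(1) = 1; f(2) = 3; f(3) = 1; f(4) = 0 → root.
Linear factors from roots: (s), (s + 1).
Complete factorization: f(s) = (s)·(s + 1)·(s³ - s² + s + 2).
Factor degrees with multiplicity: 1 + 1 + 3 = 5.

1, 1, 3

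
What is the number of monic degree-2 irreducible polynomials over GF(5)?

x^(5^2) − x is the product of all monic irreducibles of degree dividing 2; Möbius inversion gives N = (1/2) Σ μ(2/d)·5^d.
Divisors of 2: 1, 2; μ(2/d) for each: -1, 1.
Σ = − 5^1 + 5^2 = 20.
N = 20/2 = 10.

10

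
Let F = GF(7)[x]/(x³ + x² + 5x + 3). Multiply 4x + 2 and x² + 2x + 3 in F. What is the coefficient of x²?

Multiply in GF(7)[x]: (4x + 2)·(x² + 2x + 3) = 4x³ + 3x² + 2x + 6.
Reduce using x³ ≡ 6x² + 2x + 4 (mod x³ + x² + 5x + 3).
Reduced: 6x² + 3x + 1.

6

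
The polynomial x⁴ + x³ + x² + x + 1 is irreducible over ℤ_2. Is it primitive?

No

Write f(x) = x⁴ + x³ + x² + x + 1.
|GF(2^4)^×| = 2^4 − 1 = 15. Prime factorization: 15 = 3·5.
f is primitive ⇔ x has order 15 in GF(2)[x]/(f), i.e. x^(15/q) ≠ 1 for each prime q | 15.
x^(5) mod f = 1
x^(3) mod f = x³.
Since x^(5) = 1, the order of x divides 5 < 15; not primitive.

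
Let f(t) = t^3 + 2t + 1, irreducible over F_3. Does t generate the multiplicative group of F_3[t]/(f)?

|GF(3^3)^×| = 3^3 − 1 = 26. Prime factorization: 26 = 2·13.
f is primitive ⇔ t has order 26 in GF(3)[t]/(f), i.e. t^(26/q) ≠ 1 for each prime q | 26.
t^(13) mod f = 2.
t^(2) mod f = t^2.
None equal 1, so t has full order 26; f is primitive.

Yes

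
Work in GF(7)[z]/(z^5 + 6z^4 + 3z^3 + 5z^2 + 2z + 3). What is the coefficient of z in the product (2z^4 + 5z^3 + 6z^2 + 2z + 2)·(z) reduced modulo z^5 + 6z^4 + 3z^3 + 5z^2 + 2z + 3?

Multiply in GF(7)[z]: (2z^4 + 5z^3 + 6z^2 + 2z + 2)·(z) = 2z^5 + 5z^4 + 6z^3 + 2z^2 + 2z.
Reduce using z^5 ≡ z^4 + 4z^3 + 2z^2 + 5z + 4 (mod z^5 + 6z^4 + 3z^3 + 5z^2 + 2z + 3).
Reduced: 6z^2 + 5z + 1.

5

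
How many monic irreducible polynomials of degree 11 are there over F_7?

179756976

The number of monic irreducibles of degree 11 over GF(7) is (1/11)·Σ_{d∣11} μ(11/d) 7^d.
Divisors of 11: 1, 11; μ(11/d) for each: -1, 1.
Σ = − 7^1 + 7^11 = 1977326736.
N = 1977326736/11 = 179756976.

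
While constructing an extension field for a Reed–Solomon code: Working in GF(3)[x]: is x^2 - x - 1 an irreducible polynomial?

Yes

Write h(x) = x^2 - x - 1.
Check for roots in GF(3): h(0) = 2; h(1) = 2; h(2) = 1.
No roots. A degree-2 polynomial over a field with no linear factor is irreducible.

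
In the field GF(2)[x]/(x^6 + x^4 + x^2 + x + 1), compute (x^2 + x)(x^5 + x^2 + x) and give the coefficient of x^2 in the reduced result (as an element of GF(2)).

Multiply in GF(2)[x]: (x^2 + x)·(x^5 + x^2 + x) = x^7 + x^6 + x^4 + x^2.
Reduce using x^6 ≡ x^4 + x^2 + x + 1 (mod x^6 + x^4 + x^2 + x + 1).
Reduced: x^5 + x^3 + x^2 + 1.

1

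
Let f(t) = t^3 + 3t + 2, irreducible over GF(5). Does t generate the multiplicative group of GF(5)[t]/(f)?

Yes

|GF(5^3)^×| = 5^3 − 1 = 124. Prime factorization: 124 = 2^2·31.
f is primitive ⇔ t has order 124 in GF(5)[t]/(f), i.e. t^(124/q) ≠ 1 for each prime q | 124.
t^(62) mod f = 4.
t^(4) mod f = 2t^2 + 3t.
None equal 1, so t has full order 124; f is primitive.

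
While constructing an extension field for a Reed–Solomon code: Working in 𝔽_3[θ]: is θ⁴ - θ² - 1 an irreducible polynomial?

Write f(θ) = θ⁴ - θ² - 1.
Check for roots in 𝔽_3: f(0) = 2; f(1) = 2; f(2) = 2.
No roots, so no linear factors.
Monic irreducibles of degree 2 over GF(3): θ² + 1, θ² + θ - 1, θ² - θ - 1.
None of them divide f (all give nonzero remainder).
No irreducible factor of degree ≤ 2 exists, so f is irreducible over GF(3).

Yes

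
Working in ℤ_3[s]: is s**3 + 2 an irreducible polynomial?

No

Write g(s) = s**3 + 2.
Check for roots in ℤ_3: g(0) = 2; g(1) = 0 → root; g(2) = 1.
g(1) = 0, so (s − 1) divides g(s); g is reducible.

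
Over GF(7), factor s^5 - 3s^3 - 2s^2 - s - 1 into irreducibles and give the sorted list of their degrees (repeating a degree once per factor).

Write f(s) = s^5 - 3s^3 - 2s^2 - s - 1.
Linear factors from roots: (s - 3), (s + 1).
Complete factorization: f(s) = (s + 1)·(s - 3)·(s^3 + 2s^2 - 3s - 2).
Factor degrees with multiplicity: 1 + 1 + 3 = 5.

1, 1, 3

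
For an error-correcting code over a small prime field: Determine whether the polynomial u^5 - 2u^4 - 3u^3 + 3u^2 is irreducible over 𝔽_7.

Write f(u) = u^5 - 2u^4 - 3u^3 + 3u^2.
Check for roots in 𝔽_7: f(0) = 0 → root; f(1) = 6; f(2) = 2; f(3) = 6; f(4) = 4; f(5) = 0 → root; f(6) = 3.
f(0) = 0, so (u) divides f(u); f is reducible.

No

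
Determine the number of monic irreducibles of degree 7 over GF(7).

The number of monic irreducibles of degree 7 over GF(7) is (1/7)·Σ_{d∣7} μ(7/d) 7^d.
Divisors of 7: 1, 7; μ(7/d) for each: -1, 1.
Σ = − 7^1 + 7^7 = 823536.
N = 823536/7 = 117648.

117648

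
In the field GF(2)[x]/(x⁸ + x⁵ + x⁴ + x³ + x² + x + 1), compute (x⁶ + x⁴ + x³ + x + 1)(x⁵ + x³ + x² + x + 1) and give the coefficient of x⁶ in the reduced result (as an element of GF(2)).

1

Multiply in GF(2)[x]: (x⁶ + x⁴ + x³ + x + 1)·(x⁵ + x³ + x² + x + 1) = x¹¹ + x⁵ + x⁴ + x³ + 1.
Reduce using x⁸ ≡ x⁵ + x⁴ + x³ + x² + x + 1 (mod x⁸ + x⁵ + x⁴ + x³ + x² + x + 1).
Reduced: x⁷ + x⁶ + x⁵ + x⁴ + x³ + x² + x.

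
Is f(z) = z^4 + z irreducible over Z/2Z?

No

Check for roots in Z/2Z: f(0) = 0 → root; f(1) = 0 → root.
f(0) = 0, so (z) divides f(z); f is reducible.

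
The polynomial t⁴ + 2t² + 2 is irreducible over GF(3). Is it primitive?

No

Write f(t) = t⁴ + 2t² + 2.
|GF(3^4)^×| = 3^4 − 1 = 80. Prime factorization: 80 = 2^4·5.
f is primitive ⇔ t has order 80 in GF(3)[t]/(f), i.e. t^(80/q) ≠ 1 for each prime q | 80.
t^(40) mod f = 2.
t^(16) mod f = 1
Since t^(16) = 1, the order of t divides 16 < 80; not primitive.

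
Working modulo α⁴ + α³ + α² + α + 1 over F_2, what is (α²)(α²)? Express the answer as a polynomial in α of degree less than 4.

Multiply in F_2[α]: (α²)·(α²) = α⁴.
Reduce using α⁴ ≡ α³ + α² + α + 1 (mod α⁴ + α³ + α² + α + 1).
Reduced: α³ + α² + α + 1.

α^3 + α^2 + α + 1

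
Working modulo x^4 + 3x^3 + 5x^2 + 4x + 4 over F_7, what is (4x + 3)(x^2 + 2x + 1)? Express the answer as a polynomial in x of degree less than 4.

4x^3 + 4x^2 + 3x + 3

Multiply in F_7[x]: (4x + 3)·(x^2 + 2x + 1) = 4x^3 + 4x^2 + 3x + 3.
Reduced: 4x^3 + 4x^2 + 3x + 3.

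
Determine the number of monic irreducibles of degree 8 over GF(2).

The number of monic irreducibles of degree 8 over GF(2) is (1/8)·Σ_{d∣8} μ(8/d) 2^d.
Divisors of 8: 1, 2, 4, 8; μ(8/d) for each: 0, 0, -1, 1.
Σ = − 2^4 + 2^8 = 240.
N = 240/8 = 30.

30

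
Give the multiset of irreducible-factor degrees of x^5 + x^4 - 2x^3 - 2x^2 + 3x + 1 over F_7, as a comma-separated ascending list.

Write g(x) = x^5 + x^4 - 2x^3 - 2x^2 + 3x + 1.
Complete factorization: g(x) = (x^5 + x^4 - 2x^3 - 2x^2 + 3x + 1).
Factor degrees with multiplicity: 5 = 5.

5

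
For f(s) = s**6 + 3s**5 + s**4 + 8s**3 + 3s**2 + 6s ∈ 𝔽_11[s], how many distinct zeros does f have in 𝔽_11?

Evaluate at each of the 11 elements of 𝔽_11:
f(0) = 0 → root; f(1) = 0 → root; f(2) = 0 → root; f(3) = 7; f(4) = 0 → root; f(5) = 0 → root; f(6) = 2; f(7) = 0 → root; f(8) = 6; f(9) = 8; f(10) = 10.
Roots: {0, 1, 2, 4, 5, 7}.

6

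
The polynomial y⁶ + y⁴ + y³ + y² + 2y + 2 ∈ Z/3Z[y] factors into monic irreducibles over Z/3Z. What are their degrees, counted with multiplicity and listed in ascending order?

6

Write g(y) = y⁶ + y⁴ + y³ + y² + 2y + 2.
Roots in Z/3Z: g(0) = 2; g(1) = 2; g(2) = 2.
Complete factorization: g(y) = (y⁶ + y⁴ + y³ + y² + 2y + 2).
Factor degrees with multiplicity: 6 = 6.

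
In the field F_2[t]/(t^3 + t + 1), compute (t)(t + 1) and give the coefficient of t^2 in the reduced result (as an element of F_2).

1

Multiply in F_2[t]: (t)·(t + 1) = t^2 + t.
Reduced: t^2 + t.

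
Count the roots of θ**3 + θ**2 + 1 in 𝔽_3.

1

Write P(θ) = θ**3 + θ**2 + 1.
Evaluate at each of the 3 elements of 𝔽_3:
P(0) = 1; P(1) = 0 → root; P(2) = 1.
Roots: {1}.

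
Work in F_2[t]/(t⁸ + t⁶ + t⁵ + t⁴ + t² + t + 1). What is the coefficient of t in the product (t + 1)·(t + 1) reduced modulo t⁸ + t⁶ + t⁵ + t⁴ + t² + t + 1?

Multiply in F_2[t]: (t + 1)·(t + 1) = t² + 1.
Reduced: t² + 1.

0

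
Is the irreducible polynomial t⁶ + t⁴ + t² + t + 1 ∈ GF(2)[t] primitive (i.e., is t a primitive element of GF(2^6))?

No

Write f(t) = t⁶ + t⁴ + t² + t + 1.
|GF(2^6)^×| = 2^6 − 1 = 63. Prime factorization: 63 = 3^2·7.
f is primitive ⇔ t has order 63 in GF(2)[t]/(f), i.e. t^(63/q) ≠ 1 for each prime q | 63.
t^(21) mod f = 1
t^(9) mod f = t⁴ + t² + t.
Since t^(21) = 1, the order of t divides 21 < 63; not primitive.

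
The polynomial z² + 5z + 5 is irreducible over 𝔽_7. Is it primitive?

Write f(z) = z² + 5z + 5.
|GF(7^2)^×| = 7^2 − 1 = 48. Prime factorization: 48 = 2^4·3.
f is primitive ⇔ z has order 48 in GF(7)[z]/(f), i.e. z^(48/q) ≠ 1 for each prime q | 48.
z^(24) mod f = 6.
z^(16) mod f = 4.
None equal 1, so z has full order 48; f is primitive.

Yes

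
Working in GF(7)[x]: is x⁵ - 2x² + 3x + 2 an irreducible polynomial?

Write h(x) = x⁵ - 2x² + 3x + 2.
Check for roots in GF(7): h(0) = 2; h(1) = 4; h(2) = 4; h(3) = 5; h(4) = 5; h(5) = 5; h(6) = 3.
No roots, so no linear factors.
Degree-2 irreducible divisors: test the 21 monic irreducibles of degree 2 over GF(7).
None of them divide h (all give nonzero remainder).
No irreducible factor of degree ≤ 2 exists, so h is irreducible over GF(7).

Yes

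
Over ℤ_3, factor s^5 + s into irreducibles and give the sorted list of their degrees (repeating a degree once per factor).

1, 2, 2

Write h(s) = s^5 + s.
Roots in ℤ_3: h(0) = 0 → root; h(1) = 2; h(2) = 1.
Linear factors from roots: (s).
Complete factorization: h(s) = (s)·(s^2 + s + 2)·(s^2 + 2s + 2).
Factor degrees with multiplicity: 1 + 2 + 2 = 5.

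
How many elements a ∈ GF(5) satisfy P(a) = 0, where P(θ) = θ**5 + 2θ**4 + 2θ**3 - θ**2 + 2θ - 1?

3

Evaluate at each of the 5 elements of GF(5):
P(0) = 4; P(1) = 0 → root; P(2) = 4; P(3) = 0 → root; P(4) = 0 → root.
Roots: {1, 3, 4}.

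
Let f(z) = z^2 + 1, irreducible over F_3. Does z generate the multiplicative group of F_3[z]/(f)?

No

|GF(3^2)^×| = 3^2 − 1 = 8. Prime factorization: 8 = 2^3.
f is primitive ⇔ z has order 8 in GF(3)[z]/(f), i.e. z^(8/q) ≠ 1 for each prime q | 8.
z^(4) mod f = 1
Since z^(4) = 1, the order of z divides 4 < 8; not primitive.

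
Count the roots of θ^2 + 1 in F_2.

Write f(θ) = θ^2 + 1.
Evaluate at each of the 2 elements of F_2:
f(0) = 1; f(1) = 0 → root.
Roots: {1}.

1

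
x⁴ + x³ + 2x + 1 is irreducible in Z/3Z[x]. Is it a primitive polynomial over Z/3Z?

No

Write f(x) = x⁴ + x³ + 2x + 1.
|GF(3^4)^×| = 3^4 − 1 = 80. Prime factorization: 80 = 2^4·5.
f is primitive ⇔ x has order 80 in GF(3)[x]/(f), i.e. x^(80/q) ≠ 1 for each prime q | 80.
x^(40) mod f = 1
x^(16) mod f = 2x² + x + 1.
Since x^(40) = 1, the order of x divides 40 < 80; not primitive.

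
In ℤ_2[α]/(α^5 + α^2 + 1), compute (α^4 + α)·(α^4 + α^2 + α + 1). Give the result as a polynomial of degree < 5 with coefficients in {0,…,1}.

Multiply in ℤ_2[α]: (α^4 + α)·(α^4 + α^2 + α + 1) = α^8 + α^6 + α^4 + α^3 + α^2 + α.
Reduce using α^5 ≡ α^2 + 1 (mod α^5 + α^2 + 1).
Reduced: α^4 + α^3 + 1.

α^4 + α^3 + 1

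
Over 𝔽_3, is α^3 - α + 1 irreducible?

Write P(α) = α^3 - α + 1.
Check for roots in 𝔽_3: P(0) = 1; P(1) = 1; P(2) = 1.
No roots. A degree-3 polynomial over a field with no linear factor is irreducible.

Yes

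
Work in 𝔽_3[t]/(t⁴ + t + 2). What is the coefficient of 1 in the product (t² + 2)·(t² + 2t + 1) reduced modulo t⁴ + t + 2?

Multiply in 𝔽_3[t]: (t² + 2)·(t² + 2t + 1) = t⁴ + 2t³ + t + 2.
Reduce using t⁴ ≡ 2t + 1 (mod t⁴ + t + 2).
Reduced: 2t³.

0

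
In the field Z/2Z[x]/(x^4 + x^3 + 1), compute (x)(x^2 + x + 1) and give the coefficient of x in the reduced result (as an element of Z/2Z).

Multiply in Z/2Z[x]: (x)·(x^2 + x + 1) = x^3 + x^2 + x.
Reduced: x^3 + x^2 + x.

1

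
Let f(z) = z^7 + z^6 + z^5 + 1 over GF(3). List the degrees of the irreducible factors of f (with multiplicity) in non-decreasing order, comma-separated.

1, 1, 2, 3

Roots in GF(3): f(0) = 1; f(1) = 1; f(2) = 0 → root.
Linear factors from roots: (z + 1).
Complete factorization: f(z) = (z + 1)^2·(z^2 + 1)·(z^3 + 2z^2 + z + 1).
Factor degrees with multiplicity: 1 + 1 + 2 + 3 = 7.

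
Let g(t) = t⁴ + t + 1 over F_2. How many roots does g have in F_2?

Evaluate at each of the 2 elements of F_2:
g(0) = 1; g(1) = 1.
No element is a root.

0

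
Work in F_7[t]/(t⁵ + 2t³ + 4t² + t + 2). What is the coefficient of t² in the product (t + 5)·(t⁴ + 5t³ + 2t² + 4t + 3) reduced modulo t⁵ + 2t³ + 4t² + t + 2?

Multiply in F_7[t]: (t + 5)·(t⁴ + 5t³ + 2t² + 4t + 3) = t⁵ + 3t⁴ + 6t³ + 2t + 1.
Reduce using t⁵ ≡ 5t³ + 3t² + 6t + 5 (mod t⁵ + 2t³ + 4t² + t + 2).
Reduced: 3t⁴ + 4t³ + 3t² + t + 6.

3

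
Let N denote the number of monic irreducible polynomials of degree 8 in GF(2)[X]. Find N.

x^(2^8) − x is the product of all monic irreducibles of degree dividing 8; Möbius inversion gives N = (1/8) Σ μ(8/d)·2^d.
Divisors of 8: 1, 2, 4, 8; μ(8/d) for each: 0, 0, -1, 1.
Σ = − 2^4 + 2^8 = 240.
N = 240/8 = 30.

30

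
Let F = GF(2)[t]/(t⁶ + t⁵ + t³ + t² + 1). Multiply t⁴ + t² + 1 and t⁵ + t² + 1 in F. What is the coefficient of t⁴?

Multiply in GF(2)[t]: (t⁴ + t² + 1)·(t⁵ + t² + 1) = t⁹ + t⁷ + t⁶ + t⁵ + 1.
Reduce using t⁶ ≡ t⁵ + t³ + t² + 1 (mod t⁶ + t⁵ + t³ + t² + 1).
Reduced: t⁵ + t⁴ + t³ + t² + 1.

1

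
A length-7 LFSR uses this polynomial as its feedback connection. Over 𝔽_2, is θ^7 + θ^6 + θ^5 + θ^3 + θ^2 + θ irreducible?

No

Write m(θ) = θ^7 + θ^6 + θ^5 + θ^3 + θ^2 + θ.
Check for roots in 𝔽_2: m(0) = 0 → root; m(1) = 0 → root.
m(0) = 0, so (θ) divides m(θ); m is reducible.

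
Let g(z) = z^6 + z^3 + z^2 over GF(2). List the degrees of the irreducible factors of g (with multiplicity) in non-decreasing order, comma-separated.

1, 1, 4

Roots in GF(2): g(0) = 0 → root; g(1) = 1.
Linear factors from roots: (z).
Complete factorization: g(z) = (z)^2·(z^4 + z + 1).
Factor degrees with multiplicity: 1 + 1 + 4 = 6.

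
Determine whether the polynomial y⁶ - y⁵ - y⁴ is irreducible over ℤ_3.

No

Write m(y) = y⁶ - y⁵ - y⁴.
Check for roots in ℤ_3: m(0) = 0 → root; m(1) = 2; m(2) = 1.
m(0) = 0, so (y) divides m(y); m is reducible.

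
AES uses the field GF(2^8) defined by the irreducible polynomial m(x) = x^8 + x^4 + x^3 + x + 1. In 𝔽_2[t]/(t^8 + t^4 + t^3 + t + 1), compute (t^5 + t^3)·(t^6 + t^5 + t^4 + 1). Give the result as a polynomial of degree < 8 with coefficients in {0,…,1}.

t^2 + t + 1

Multiply in 𝔽_2[t]: (t^5 + t^3)·(t^6 + t^5 + t^4 + 1) = t^11 + t^10 + t^8 + t^7 + t^5 + t^3.
Reduce using t^8 ≡ t^4 + t^3 + t + 1 (mod t^8 + t^4 + t^3 + t + 1).
Reduced: t^2 + t + 1.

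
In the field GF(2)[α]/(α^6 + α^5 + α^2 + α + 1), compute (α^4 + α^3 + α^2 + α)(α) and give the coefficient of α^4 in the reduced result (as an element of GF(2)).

1

Multiply in GF(2)[α]: (α^4 + α^3 + α^2 + α)·(α) = α^5 + α^4 + α^3 + α^2.
Reduced: α^5 + α^4 + α^3 + α^2.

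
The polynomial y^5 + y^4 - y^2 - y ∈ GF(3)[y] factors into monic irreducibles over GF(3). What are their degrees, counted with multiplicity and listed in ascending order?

1, 1, 1, 1, 1

Write g(y) = y^5 + y^4 - y^2 - y.
Roots in GF(3): g(0) = 0 → root; g(1) = 0 → root; g(2) = 0 → root.
Linear factors from roots: (y), (y - 1), (y + 1).
Complete factorization: g(y) = (y)·(y + 1)·(y - 1)^3.
Factor degrees with multiplicity: 1 + 1 + 1 + 1 + 1 = 5.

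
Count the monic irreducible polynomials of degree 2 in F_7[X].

By the necklace-counting formula, N_7(2) = (1/2) Σ_{d|2} μ(2/d)·7^d.
Divisors of 2: 1, 2; μ(2/d) for each: -1, 1.
Σ = − 7^1 + 7^2 = 42.
N = 42/2 = 21.

21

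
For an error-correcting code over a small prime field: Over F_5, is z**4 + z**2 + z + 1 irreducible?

Write m(z) = z**4 + z**2 + z + 1.
Check for roots in F_5: m(0) = 1; m(1) = 4; m(2) = 3; m(3) = 4; m(4) = 2.
No roots, so no linear factors.
Degree-2 irreducible divisors: test the 10 monic irreducibles of degree 2 over GF(5).
None of them divide m (all give nonzero remainder).
No irreducible factor of degree ≤ 2 exists, so m is irreducible over GF(5).

Yes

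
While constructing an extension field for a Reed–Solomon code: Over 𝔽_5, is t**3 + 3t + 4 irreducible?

Write g(t) = t**3 + 3t + 4.
Check for roots in 𝔽_5: g(0) = 4; g(1) = 3; g(2) = 3; g(3) = 0 → root; g(4) = 0 → root.
g(3) = 0, so (t − 3) divides g(t); g is reducible.

No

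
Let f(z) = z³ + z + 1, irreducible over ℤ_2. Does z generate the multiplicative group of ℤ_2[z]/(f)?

Yes

|GF(2^3)^×| = 2^3 − 1 = 7. Prime factorization: 7 = 7.
f is primitive ⇔ z has order 7 in GF(2)[z]/(f), i.e. z^(7/q) ≠ 1 for each prime q | 7.
z^(1) mod f = z.
None equal 1, so z has full order 7; f is primitive.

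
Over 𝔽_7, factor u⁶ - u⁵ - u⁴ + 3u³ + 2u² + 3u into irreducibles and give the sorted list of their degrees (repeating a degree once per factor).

Write h(u) = u⁶ - u⁵ - u⁴ + 3u³ + 2u² + 3u.
Linear factors from roots: (u), (u - 1), (u + 3).
Complete factorization: h(u) = (u)·(u + 3)·(u - 1)·(u³ - 3u² + u - 1).
Factor degrees with multiplicity: 1 + 1 + 1 + 3 = 6.

1, 1, 1, 3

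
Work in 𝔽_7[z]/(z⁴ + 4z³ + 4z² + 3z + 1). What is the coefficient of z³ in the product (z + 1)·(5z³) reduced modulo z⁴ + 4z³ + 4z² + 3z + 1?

6

Multiply in 𝔽_7[z]: (z + 1)·(5z³) = 5z⁴ + 5z³.
Reduce using z⁴ ≡ 3z³ + 3z² + 4z + 6 (mod z⁴ + 4z³ + 4z² + 3z + 1).
Reduced: 6z³ + z² + 6z + 2.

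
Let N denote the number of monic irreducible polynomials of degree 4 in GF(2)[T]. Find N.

The number of monic irreducibles of degree 4 over GF(2) is (1/4)·Σ_{d∣4} μ(4/d) 2^d.
Divisors of 4: 1, 2, 4; μ(4/d) for each: 0, -1, 1.
Σ = − 2^2 + 2^4 = 12.
N = 12/4 = 3.

3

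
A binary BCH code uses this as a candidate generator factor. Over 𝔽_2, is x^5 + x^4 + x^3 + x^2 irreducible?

No

Write m(x) = x^5 + x^4 + x^3 + x^2.
Check for roots in 𝔽_2: m(0) = 0 → root; m(1) = 0 → root.
m(0) = 0, so (x) divides m(x); m is reducible.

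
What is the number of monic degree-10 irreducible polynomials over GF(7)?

28245840

The number of monic irreducibles of degree 10 over GF(7) is (1/10)·Σ_{d∣10} μ(10/d) 7^d.
Divisors of 10: 1, 2, 5, 10; μ(10/d) for each: 1, -1, -1, 1.
Σ = 7^1 − 7^2 − 7^5 + 7^10 = 282458400.
N = 282458400/10 = 28245840.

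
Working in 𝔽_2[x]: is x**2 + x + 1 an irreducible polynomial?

Write m(x) = x**2 + x + 1.
Check for roots in 𝔽_2: m(0) = 1; m(1) = 1.
No roots. A degree-2 polynomial over a field with no linear factor is irreducible.

Yes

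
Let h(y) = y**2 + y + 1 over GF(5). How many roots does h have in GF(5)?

0

Evaluate at each of the 5 elements of GF(5):
h(0) = 1; h(1) = 3; h(2) = 2; h(3) = 3; h(4) = 1.
No element is a root.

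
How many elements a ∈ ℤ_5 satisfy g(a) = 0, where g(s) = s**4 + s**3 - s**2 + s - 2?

3

Evaluate at each of the 5 elements of ℤ_5:
g(0) = 3; g(1) = 0 → root; g(2) = 0 → root; g(3) = 0 → root; g(4) = 1.
Roots: {1, 2, 3}.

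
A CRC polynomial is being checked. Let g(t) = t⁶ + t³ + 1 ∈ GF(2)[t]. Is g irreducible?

Check for roots in GF(2): g(0) = 1; g(1) = 1.
No roots, so no linear factors.
Monic irreducibles of degree 2 over GF(2): t² + t + 1.
None of them divide g (all give nonzero remainder).
Monic irreducibles of degree 3 over GF(2): t³ + t + 1, t³ + t² + 1.
None of them divide g (all give nonzero remainder).
No irreducible factor of degree ≤ 3 exists, so g is irreducible over GF(2).

Yes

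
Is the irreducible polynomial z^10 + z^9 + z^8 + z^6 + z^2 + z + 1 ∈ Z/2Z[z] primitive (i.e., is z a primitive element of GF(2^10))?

Write f(z) = z^10 + z^9 + z^8 + z^6 + z^2 + z + 1.
|GF(2^10)^×| = 2^10 − 1 = 1023. Prime factorization: 1023 = 3·11·31.
f is primitive ⇔ z has order 1023 in GF(2)[z]/(f), i.e. z^(1023/q) ≠ 1 for each prime q | 1023.
z^(341) mod f = z^9 + z^6 + z^5 + z^3 + z^2 + z + 1.
z^(93) mod f = z^8 + z^5 + z^4 + z^2.
z^(33) mod f = z^8 + z^6 + z^5 + z^3 + z^2.
None equal 1, so z has full order 1023; f is primitive.

Yes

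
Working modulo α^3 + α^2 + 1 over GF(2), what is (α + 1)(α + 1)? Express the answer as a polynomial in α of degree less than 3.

Multiply in GF(2)[α]: (α + 1)·(α + 1) = α^2 + 1.
Reduced: α^2 + 1.

α^2 + 1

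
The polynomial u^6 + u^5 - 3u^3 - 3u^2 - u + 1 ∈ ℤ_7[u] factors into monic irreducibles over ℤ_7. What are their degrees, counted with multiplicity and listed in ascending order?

Write h(u) = u^6 + u^5 - 3u^3 - 3u^2 - u + 1.
Complete factorization: h(u) = (u^6 + u^5 - 3u^3 - 3u^2 - u + 1).
Factor degrees with multiplicity: 6 = 6.

6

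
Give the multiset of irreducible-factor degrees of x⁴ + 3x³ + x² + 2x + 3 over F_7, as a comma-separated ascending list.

Write f(x) = x⁴ + 3x³ + x² + 2x + 3.
Linear factors from roots: (x + 1).
Complete factorization: f(x) = (x + 1)·(x³ + 2x² + 6x + 3).
Factor degrees with multiplicity: 1 + 3 = 4.

1, 3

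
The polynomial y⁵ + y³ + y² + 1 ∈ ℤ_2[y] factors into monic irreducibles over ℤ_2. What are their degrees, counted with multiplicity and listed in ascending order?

1, 1, 1, 2

Write h(y) = y⁵ + y³ + y² + 1.
Roots in ℤ_2: h(0) = 1; h(1) = 0 → root.
Linear factors from roots: (y + 1).
Complete factorization: h(y) = (y + 1)^3·(y² + y + 1).
Factor degrees with multiplicity: 1 + 1 + 1 + 2 = 5.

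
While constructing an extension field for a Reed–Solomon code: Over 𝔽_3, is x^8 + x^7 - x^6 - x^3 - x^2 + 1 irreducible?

Write m(x) = x^8 + x^7 - x^6 - x^3 - x^2 + 1.
Check for roots in 𝔽_3: m(0) = 1; m(1) = 0 → root; m(2) = 0 → root.
m(1) = 0, so (x − 1) divides m(x); m is reducible.

No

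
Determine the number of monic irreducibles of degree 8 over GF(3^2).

x^(9^8) − x is the product of all monic irreducibles of degree dividing 8; Möbius inversion gives N = (1/8) Σ μ(8/d)·9^d.
Divisors of 8: 1, 2, 4, 8; μ(8/d) for each: 0, 0, -1, 1.
Σ = − 9^4 + 9^8 = 43040160.
N = 43040160/8 = 5380020.

5380020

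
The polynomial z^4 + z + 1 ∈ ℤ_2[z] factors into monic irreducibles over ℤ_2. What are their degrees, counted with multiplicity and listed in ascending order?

Write h(z) = z^4 + z + 1.
Roots in ℤ_2: h(0) = 1; h(1) = 1.
Complete factorization: h(z) = (z^4 + z + 1).
Factor degrees with multiplicity: 4 = 4.

4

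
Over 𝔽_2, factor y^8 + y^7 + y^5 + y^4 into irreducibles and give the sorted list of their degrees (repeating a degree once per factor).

1, 1, 1, 1, 1, 1, 2

Write g(y) = y^8 + y^7 + y^5 + y^4.
Roots in 𝔽_2: g(0) = 0 → root; g(1) = 0 → root.
Linear factors from roots: (y), (y + 1).
Complete factorization: g(y) = (y + 1)^2·(y)^4·(y^2 + y + 1).
Factor degrees with multiplicity: 1 + 1 + 1 + 1 + 1 + 1 + 2 = 8.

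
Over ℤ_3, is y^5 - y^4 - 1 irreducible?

No

Write f(y) = y^5 - y^4 - 1.
Check for roots in ℤ_3: f(0) = 2; f(1) = 2; f(2) = 0 → root.
f(2) = 0, so (y − 2) divides f(y); f is reducible.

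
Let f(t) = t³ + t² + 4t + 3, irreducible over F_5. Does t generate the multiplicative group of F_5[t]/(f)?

Yes

|GF(5^3)^×| = 5^3 − 1 = 124. Prime factorization: 124 = 2^2·31.
f is primitive ⇔ t has order 124 in GF(5)[t]/(f), i.e. t^(124/q) ≠ 1 for each prime q | 124.
t^(62) mod f = 4.
t^(4) mod f = 2t² + t + 3.
None equal 1, so t has full order 124; f is primitive.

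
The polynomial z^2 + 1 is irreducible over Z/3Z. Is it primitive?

No

Write f(z) = z^2 + 1.
|GF(3^2)^×| = 3^2 − 1 = 8. Prime factorization: 8 = 2^3.
f is primitive ⇔ z has order 8 in GF(3)[z]/(f), i.e. z^(8/q) ≠ 1 for each prime q | 8.
z^(4) mod f = 1
Since z^(4) = 1, the order of z divides 4 < 8; not primitive.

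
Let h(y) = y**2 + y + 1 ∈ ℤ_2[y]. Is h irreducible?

Check for roots in ℤ_2: h(0) = 1; h(1) = 1.
No roots. A degree-2 polynomial over a field with no linear factor is irreducible.

Yes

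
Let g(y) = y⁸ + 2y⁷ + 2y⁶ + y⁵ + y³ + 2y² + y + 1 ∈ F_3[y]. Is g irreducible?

Yes

Check for roots in F_3: g(0) = 1; g(1) = 2; g(2) = 1.
No roots, so no linear factors.
Monic irreducibles of degree 2 over GF(3): y² + 1, y² + y + 2, y² + 2y + 2.
None of them divide g (all give nonzero remainder).
Degree-3 irreducible divisors: test the 8 monic irreducibles of degree 3 over GF(3).
None of them divide g (all give nonzero remainder).
Degree-4 irreducible divisors: test the 18 monic irreducibles of degree 4 over GF(3).
None of them divide g (all give nonzero remainder).
No irreducible factor of degree ≤ 4 exists, so g is irreducible over GF(3).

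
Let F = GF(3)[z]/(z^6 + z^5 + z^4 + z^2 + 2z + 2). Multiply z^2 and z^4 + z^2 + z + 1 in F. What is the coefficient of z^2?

Multiply in GF(3)[z]: (z^2)·(z^4 + z^2 + z + 1) = z^6 + z^4 + z^3 + z^2.
Reduce using z^6 ≡ 2z^5 + 2z^4 + 2z^2 + z + 1 (mod z^6 + z^5 + z^4 + z^2 + 2z + 2).
Reduced: 2z^5 + z^3 + z + 1.

0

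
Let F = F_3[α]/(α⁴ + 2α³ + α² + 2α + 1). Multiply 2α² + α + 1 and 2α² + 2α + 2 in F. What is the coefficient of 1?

1

Multiply in F_3[α]: (2α² + α + 1)·(2α² + 2α + 2) = α⁴ + 2α² + α + 2.
Reduce using α⁴ ≡ α³ + 2α² + α + 2 (mod α⁴ + 2α³ + α² + 2α + 1).
Reduced: α³ + α² + 2α + 1.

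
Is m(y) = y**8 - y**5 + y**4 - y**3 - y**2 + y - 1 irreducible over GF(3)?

Check for roots in GF(3): m(0) = 2; m(1) = 2; m(2) = 1.
No roots, so no linear factors.
Monic irreducibles of degree 2 over GF(3): y**2 + 1, y**2 + y - 1, y**2 - y - 1.
None of them divide m (all give nonzero remainder).
Degree-3 irreducible divisors: test the 8 monic irreducibles of degree 3 over GF(3).
None of them divide m (all give nonzero remainder).
Degree-4 irreducible divisors: test the 18 monic irreducibles of degree 4 over GF(3).
None of them divide m (all give nonzero remainder).
No irreducible factor of degree ≤ 4 exists, so m is irreducible over GF(3).

Yes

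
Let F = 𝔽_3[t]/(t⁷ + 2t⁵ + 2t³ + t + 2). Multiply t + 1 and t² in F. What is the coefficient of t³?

1

Multiply in 𝔽_3[t]: (t + 1)·(t²) = t³ + t².
Reduced: t³ + t².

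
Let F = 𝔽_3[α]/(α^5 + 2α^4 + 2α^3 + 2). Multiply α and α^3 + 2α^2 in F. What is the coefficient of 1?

0

Multiply in 𝔽_3[α]: (α)·(α^3 + 2α^2) = α^4 + 2α^3.
Reduced: α^4 + 2α^3.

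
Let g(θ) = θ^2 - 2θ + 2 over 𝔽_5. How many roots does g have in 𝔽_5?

2

Evaluate at each of the 5 elements of 𝔽_5:
g(0) = 2; g(1) = 1; g(2) = 2; g(3) = 0 → root; g(4) = 0 → root.
Roots: {3, 4}.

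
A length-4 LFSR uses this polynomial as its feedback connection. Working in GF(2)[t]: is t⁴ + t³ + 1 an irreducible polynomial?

Yes

Write g(t) = t⁴ + t³ + 1.
Check for roots in GF(2): g(0) = 1; g(1) = 1.
No roots, so no linear factors.
Monic irreducibles of degree 2 over GF(2): t² + t + 1.
None of them divide g (all give nonzero remainder).
No irreducible factor of degree ≤ 2 exists, so g is irreducible over GF(2).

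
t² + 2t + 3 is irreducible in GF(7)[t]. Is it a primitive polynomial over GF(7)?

Yes

Write f(t) = t² + 2t + 3.
|GF(7^2)^×| = 7^2 − 1 = 48. Prime factorization: 48 = 2^4·3.
f is primitive ⇔ t has order 48 in GF(7)[t]/(f), i.e. t^(48/q) ≠ 1 for each prime q | 48.
t^(24) mod f = 6.
t^(16) mod f = 2.
None equal 1, so t has full order 48; f is primitive.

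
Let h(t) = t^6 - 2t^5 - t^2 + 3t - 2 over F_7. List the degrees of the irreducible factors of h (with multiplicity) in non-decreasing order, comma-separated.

1, 2, 3

Linear factors from roots: (t - 2).
Complete factorization: h(t) = (t - 2)·(t^2 + t + 3)·(t^3 - t^2 - 2t - 2).
Factor degrees with multiplicity: 1 + 2 + 3 = 6.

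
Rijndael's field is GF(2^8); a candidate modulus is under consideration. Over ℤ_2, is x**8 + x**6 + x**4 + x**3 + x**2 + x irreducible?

No

Write h(x) = x**8 + x**6 + x**4 + x**3 + x**2 + x.
Check for roots in ℤ_2: h(0) = 0 → root; h(1) = 0 → root.
h(0) = 0, so (x) divides h(x); h is reducible.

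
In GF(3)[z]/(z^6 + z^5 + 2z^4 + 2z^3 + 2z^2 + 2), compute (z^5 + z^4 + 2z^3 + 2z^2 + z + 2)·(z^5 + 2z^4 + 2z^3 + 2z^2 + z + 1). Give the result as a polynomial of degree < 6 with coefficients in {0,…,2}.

Multiply in GF(3)[z]: (z^5 + z^4 + 2z^3 + 2z^2 + z + 2)·(z^5 + 2z^4 + 2z^3 + 2z^2 + z + 1) = z^10 + z^7 + 2z^5 + z^4 + z^3 + z^2 + 2.
Reduce using z^6 ≡ 2z^5 + z^4 + z^3 + z^2 + 1 (mod z^6 + z^5 + 2z^4 + 2z^3 + 2z^2 + 2).
Reduced: 2z^5 + 2z^3 + 2z + 2.

2z^5 + 2z^3 + 2z + 2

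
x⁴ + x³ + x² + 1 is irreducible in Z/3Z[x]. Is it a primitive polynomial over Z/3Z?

No

Write f(x) = x⁴ + x³ + x² + 1.
|GF(3^4)^×| = 3^4 − 1 = 80. Prime factorization: 80 = 2^4·5.
f is primitive ⇔ x has order 80 in GF(3)[x]/(f), i.e. x^(80/q) ≠ 1 for each prime q | 80.
x^(40) mod f = 1
x^(16) mod f = 2x³ + x² + x.
Since x^(40) = 1, the order of x divides 40 < 80; not primitive.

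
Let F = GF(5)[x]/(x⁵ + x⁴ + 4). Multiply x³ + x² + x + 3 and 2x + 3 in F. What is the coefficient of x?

4

Multiply in GF(5)[x]: (x³ + x² + x + 3)·(2x + 3) = 2x⁴ + 4x + 4.
Reduced: 2x⁴ + 4x + 4.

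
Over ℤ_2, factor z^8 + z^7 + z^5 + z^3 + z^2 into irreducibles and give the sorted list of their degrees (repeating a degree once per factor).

1, 1, 2, 2, 2

Write h(z) = z^8 + z^7 + z^5 + z^3 + z^2.
Roots in ℤ_2: h(0) = 0 → root; h(1) = 1.
Linear factors from roots: (z).
Complete factorization: h(z) = (z)^2·(z^2 + z + 1)^3.
Factor degrees with multiplicity: 1 + 1 + 2 + 2 + 2 = 8.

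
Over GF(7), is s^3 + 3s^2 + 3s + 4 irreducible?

Yes

Write f(s) = s^3 + 3s^2 + 3s + 4.
Check for roots in GF(7): f(0) = 4; f(1) = 4; f(2) = 2; f(3) = 4; f(4) = 2; f(5) = 2; f(6) = 3.
No roots. A degree-3 polynomial over a field with no linear factor is irreducible.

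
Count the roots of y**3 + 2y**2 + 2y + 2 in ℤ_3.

Write g(y) = y**3 + 2y**2 + 2y + 2.
Evaluate at each of the 3 elements of ℤ_3:
g(0) = 2; g(1) = 1; g(2) = 1.
No element is a root.

0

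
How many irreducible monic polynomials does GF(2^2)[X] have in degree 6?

670

Gauss's count: N_{4}(6) = (1/6) Σ_{d|6} μ(6/d)·4^d.
Divisors of 6: 1, 2, 3, 6; μ(6/d) for each: 1, -1, -1, 1.
Σ = 4^1 − 4^2 − 4^3 + 4^6 = 4020.
N = 4020/6 = 670.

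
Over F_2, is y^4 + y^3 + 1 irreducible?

Write f(y) = y^4 + y^3 + 1.
Check for roots in F_2: f(0) = 1; f(1) = 1.
No roots, so no linear factors.
Monic irreducibles of degree 2 over GF(2): y^2 + y + 1.
None of them divide f (all give nonzero remainder).
No irreducible factor of degree ≤ 2 exists, so f is irreducible over GF(2).

Yes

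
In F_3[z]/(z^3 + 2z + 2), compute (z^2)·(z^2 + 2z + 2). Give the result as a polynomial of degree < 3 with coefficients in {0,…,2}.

2

Multiply in F_3[z]: (z^2)·(z^2 + 2z + 2) = z^4 + 2z^3 + 2z^2.
Reduce using z^3 ≡ z + 1 (mod z^3 + 2z + 2).
Reduced: 2.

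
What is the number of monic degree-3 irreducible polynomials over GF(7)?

By the necklace-counting formula, N_7(3) = (1/3) Σ_{d|3} μ(3/d)·7^d.
Divisors of 3: 1, 3; μ(3/d) for each: -1, 1.
Σ = − 7^1 + 7^3 = 336.
N = 336/3 = 112.

112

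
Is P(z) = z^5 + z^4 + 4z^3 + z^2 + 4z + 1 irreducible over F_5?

Check for roots in F_5: P(0) = 1; P(1) = 2; P(2) = 3; P(3) = 4; P(4) = 4.
No roots, so no linear factors.
Degree-2 irreducible divisors: test the 10 monic irreducibles of degree 2 over GF(5).
None of them divide P (all give nonzero remainder).
No irreducible factor of degree ≤ 2 exists, so P is irreducible over GF(5).

Yes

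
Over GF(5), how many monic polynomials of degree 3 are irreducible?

Gauss's count: N_{5}(3) = (1/3) Σ_{d|3} μ(3/d)·5^d.
Divisors of 3: 1, 3; μ(3/d) for each: -1, 1.
Σ = − 5^1 + 5^3 = 120.
N = 120/3 = 40.

40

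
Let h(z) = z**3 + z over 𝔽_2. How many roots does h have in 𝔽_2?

2

Evaluate at each of the 2 elements of 𝔽_2:
h(0) = 0 → root; h(1) = 0 → root.
Roots: {0, 1}.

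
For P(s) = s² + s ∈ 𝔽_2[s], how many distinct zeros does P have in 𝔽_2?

2

Evaluate at each of the 2 elements of 𝔽_2:
P(0) = 0 → root; P(1) = 0 → root.
Roots: {0, 1}.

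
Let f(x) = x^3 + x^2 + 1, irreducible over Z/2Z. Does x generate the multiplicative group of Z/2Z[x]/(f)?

Yes

|GF(2^3)^×| = 2^3 − 1 = 7. Prime factorization: 7 = 7.
f is primitive ⇔ x has order 7 in GF(2)[x]/(f), i.e. x^(7/q) ≠ 1 for each prime q | 7.
x^(1) mod f = x.
None equal 1, so x has full order 7; f is primitive.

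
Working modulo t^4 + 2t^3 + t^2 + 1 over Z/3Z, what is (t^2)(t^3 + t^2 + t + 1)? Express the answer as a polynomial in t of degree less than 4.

2t^3 + 2t^2 + 2t + 1

Multiply in Z/3Z[t]: (t^2)·(t^3 + t^2 + t + 1) = t^5 + t^4 + t^3 + t^2.
Reduce using t^4 ≡ t^3 + 2t^2 + 2 (mod t^4 + 2t^3 + t^2 + 1).
Reduced: 2t^3 + 2t^2 + 2t + 1.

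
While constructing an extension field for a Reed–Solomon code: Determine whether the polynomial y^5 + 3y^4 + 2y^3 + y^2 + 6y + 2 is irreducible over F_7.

Yes

Write g(y) = y^5 + 3y^4 + 2y^3 + y^2 + 6y + 2.
Check for roots in F_7: g(0) = 2; g(1) = 1; g(2) = 2; g(3) = 2; g(4) = 2; g(5) = 1; g(6) = 4.
No roots, so no linear factors.
Degree-2 irreducible divisors: test the 21 monic irreducibles of degree 2 over GF(7).
None of them divide g (all give nonzero remainder).
No irreducible factor of degree ≤ 2 exists, so g is irreducible over GF(7).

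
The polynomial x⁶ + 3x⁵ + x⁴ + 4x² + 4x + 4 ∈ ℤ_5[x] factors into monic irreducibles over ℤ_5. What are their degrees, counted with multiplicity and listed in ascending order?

6

Write h(x) = x⁶ + 3x⁵ + x⁴ + 4x² + 4x + 4.
Roots in ℤ_5: h(0) = 4; h(1) = 2; h(2) = 4; h(3) = 1; h(4) = 3.
Complete factorization: h(x) = (x⁶ + 3x⁵ + x⁴ + 4x² + 4x + 4).
Factor degrees with multiplicity: 6 = 6.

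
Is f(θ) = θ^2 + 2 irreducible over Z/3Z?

No

Check for roots in Z/3Z: f(0) = 2; f(1) = 0 → root; f(2) = 0 → root.
f(1) = 0, so (θ − 1) divides f(θ); f is reducible.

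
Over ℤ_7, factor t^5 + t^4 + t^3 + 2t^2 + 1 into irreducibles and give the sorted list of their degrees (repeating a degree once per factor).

2, 3

Write g(t) = t^5 + t^4 + t^3 + 2t^2 + 1.
Complete factorization: g(t) = (t^2 + 1)·(t^3 + t^2 + 1).
Factor degrees with multiplicity: 2 + 3 = 5.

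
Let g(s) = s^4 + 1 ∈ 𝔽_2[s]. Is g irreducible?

No

Check for roots in 𝔽_2: g(0) = 1; g(1) = 0 → root.
g(1) = 0, so (s − 1) divides g(s); g is reducible.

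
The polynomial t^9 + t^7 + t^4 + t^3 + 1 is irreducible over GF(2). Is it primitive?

Write f(t) = t^9 + t^7 + t^4 + t^3 + 1.
|GF(2^9)^×| = 2^9 − 1 = 511. Prime factorization: 511 = 7·73.
f is primitive ⇔ t has order 511 in GF(2)[t]/(f), i.e. t^(511/q) ≠ 1 for each prime q | 511.
t^(73) mod f = 1
t^(7) mod f = t^7.
Since t^(73) = 1, the order of t divides 73 < 511; not primitive.

No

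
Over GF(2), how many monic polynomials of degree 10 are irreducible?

99

x^(2^10) − x is the product of all monic irreducibles of degree dividing 10; Möbius inversion gives N = (1/10) Σ μ(10/d)·2^d.
Divisors of 10: 1, 2, 5, 10; μ(10/d) for each: 1, -1, -1, 1.
Σ = 2^1 − 2^2 − 2^5 + 2^10 = 990.
N = 990/10 = 99.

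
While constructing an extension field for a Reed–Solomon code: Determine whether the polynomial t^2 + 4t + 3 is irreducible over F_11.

No

Write m(t) = t^2 + 4t + 3.
Check each element of F_11 for a root: m(0)=3, m(1)=8, m(2)=4, m(3)=2, m(4)=2, m(5)=4, m(6)=8, m(7)=3, m(8)=0, m(9)=10, m(10)=0.
m(8) = 0, so (t − 8) divides m(t); m is reducible.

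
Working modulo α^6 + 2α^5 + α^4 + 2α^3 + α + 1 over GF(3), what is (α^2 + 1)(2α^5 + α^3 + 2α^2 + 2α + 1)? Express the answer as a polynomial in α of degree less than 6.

Multiply in GF(3)[α]: (α^2 + 1)·(2α^5 + α^3 + 2α^2 + 2α + 1) = 2α^7 + 2α^4 + 2α + 1.
Reduce using α^6 ≡ α^5 + 2α^4 + α^3 + 2α + 2 (mod α^6 + 2α^5 + α^4 + 2α^3 + α + 1).
Reduced: 2α^4 + 2α^3 + α^2 + α + 2.

2α^4 + 2α^3 + α^2 + α + 2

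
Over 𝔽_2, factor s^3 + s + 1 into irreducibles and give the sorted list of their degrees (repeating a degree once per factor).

3

Write h(s) = s^3 + s + 1.
Roots in 𝔽_2: h(0) = 1; h(1) = 1.
Complete factorization: h(s) = (s^3 + s + 1).
Factor degrees with multiplicity: 3 = 3.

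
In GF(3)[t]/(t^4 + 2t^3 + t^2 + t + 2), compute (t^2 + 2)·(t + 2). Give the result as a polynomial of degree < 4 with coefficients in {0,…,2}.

t^3 + 2t^2 + 2t + 1

Multiply in GF(3)[t]: (t^2 + 2)·(t + 2) = t^3 + 2t^2 + 2t + 1.
Reduced: t^3 + 2t^2 + 2t + 1.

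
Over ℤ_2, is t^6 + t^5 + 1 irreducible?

Write f(t) = t^6 + t^5 + 1.
Check for roots in ℤ_2: f(0) = 1; f(1) = 1.
No roots, so no linear factors.
Monic irreducibles of degree 2 over GF(2): t^2 + t + 1.
None of them divide f (all give nonzero remainder).
Monic irreducibles of degree 3 over GF(2): t^3 + t + 1, t^3 + t^2 + 1.
None of them divide f (all give nonzero remainder).
No irreducible factor of degree ≤ 3 exists, so f is irreducible over GF(2).

Yes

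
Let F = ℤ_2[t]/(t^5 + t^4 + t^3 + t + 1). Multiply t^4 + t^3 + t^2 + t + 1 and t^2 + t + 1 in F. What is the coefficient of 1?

Multiply in ℤ_2[t]: (t^4 + t^3 + t^2 + t + 1)·(t^2 + t + 1) = t^6 + t^4 + t^3 + t^2 + 1.
Reduce using t^5 ≡ t^4 + t^3 + t + 1 (mod t^5 + t^4 + t^3 + t + 1).
Reduced: t^4.

0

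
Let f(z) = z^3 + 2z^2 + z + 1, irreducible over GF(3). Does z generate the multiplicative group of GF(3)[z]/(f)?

|GF(3^3)^×| = 3^3 − 1 = 26. Prime factorization: 26 = 2·13.
f is primitive ⇔ z has order 26 in GF(3)[z]/(f), i.e. z^(26/q) ≠ 1 for each prime q | 26.
z^(13) mod f = 2.
z^(2) mod f = z^2.
None equal 1, so z has full order 26; f is primitive.

Yes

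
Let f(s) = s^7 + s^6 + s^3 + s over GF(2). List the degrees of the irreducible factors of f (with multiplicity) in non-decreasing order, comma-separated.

Roots in GF(2): f(0) = 0 → root; f(1) = 0 → root.
Linear factors from roots: (s), (s + 1).
Complete factorization: f(s) = (s)·(s + 1)·(s^2 + s + 1)·(s^3 + s^2 + 1).
Factor degrees with multiplicity: 1 + 1 + 2 + 3 = 7.

1, 1, 2, 3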